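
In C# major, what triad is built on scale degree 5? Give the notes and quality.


Let's work it out.
C# major scale: C# D# E# F# G# A# B#
Diatonic triad on degree 5 stacks scale notes 5, 7, 2: G# B# D#
G#→B# = 4 semitones; G#→D# = 7 semitones → major triad
= G# B# D# (major)


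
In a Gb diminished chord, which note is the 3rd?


Diminished triad = root + minor 3rd (3 semitones) + diminished 5th (6 semitones)
A triad on Gb stacks thirds, so the chord tones use letter names G-B-D
Root: Gb
Minor 3rd above Gb: Bbb
Diminished 5th above Gb: Dbb
The 3rd = Bbb


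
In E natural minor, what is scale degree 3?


Solution.
Natural minor scale pattern: W-H-W-W-H-W-W (2-1-2-2-1-2-2 semitones)
Starting from E:
  E + 2 semitones → F#
  F# + 1 semitone → G
  G + 2 semitones → A
  A + 2 semitones → B
  B + 1 semitone → C
  C + 2 semitones → D
  D + 2 semitones → E
Scale: E F# G A B C D
Degree 3 = G


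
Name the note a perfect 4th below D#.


Reasoning:
A 4th spans 4 letter names, so from D we land on A
A perfect 4th = 5 semitones below D#
Spell A at that pitch: A#
= A#


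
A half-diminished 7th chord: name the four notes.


Working:
Half-diminished 7th chord = root + minor 3rd + diminished 5th + minor 7th
Seventh chords stack in thirds, so the letter names are A-C-E-G
Root: A
Minor 3rd above A: C
Diminished 5th above A: Eb
Minor 7th above A: G
Chord = A C Eb G


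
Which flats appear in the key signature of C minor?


Solution.
Flat minor keys: A(0), D(1), G(2), C(3), F(4), Bb(5), Eb(6), Ab(7)
C minor has 3 flats
Order of flats: Bb Eb Ab Db Gb Cb Fb → first 3: Bb, Eb, Ab
= Bb, Eb, Ab


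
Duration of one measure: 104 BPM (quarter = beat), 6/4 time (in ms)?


Step by step:
Quarter-note beat duration = 60000 / 104 ms
Beats per measure (6/4) = 6
One measure = 6 × 60000 / 104 = 360000 / 104 ms
= 3461.5 ms


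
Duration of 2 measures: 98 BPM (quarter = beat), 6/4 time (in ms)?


Quarter-note beat duration = 60000 / 98 ms
Beats per measure (6/4) = 6
One measure = 6 × 60000 / 98 = 360000 / 98 ms
2 measures = 2 × 360000 / 98 = 720000 / 98
= 7346.9 ms


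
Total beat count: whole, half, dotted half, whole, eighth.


Let's work it out.
Beat values:
  whole = 4 beats
  half = 2 beats
  dotted half = 3 beats
  whole = 4 beats
  eighth = 0.5 beats
Sum = 4 + 2 + 3 + 4 + 0.5
= 13.5 beats


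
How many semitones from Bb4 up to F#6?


Solution.
Absolute semitone position = octave×12 + chromatic position
Bb4: 4×12 + 10 = 58
F#6: 6×12 + 6 = 78
Difference = 78 - 58 = 20
= 20 semitones


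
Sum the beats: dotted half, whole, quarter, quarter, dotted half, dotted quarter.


Beat values:
  dotted half = 3 beats
  whole = 4 beats
  quarter = 1 beat
  quarter = 1 beat
  dotted half = 3 beats
  dotted quarter = 1.5 beats
Sum = 3 + 4 + 1 + 1 + 3 + 1.5
= 13.5 beats


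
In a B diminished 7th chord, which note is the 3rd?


Step by step:
Diminished 7th chord = root + minor 3rd + diminished 5th + diminished 7th
Seventh chords stack in thirds, so the letter names are B-D-F-A
Root: B
Minor 3rd above B: D
Diminished 5th above B: F
Diminished 7th above B: Ab
The 3rd = D


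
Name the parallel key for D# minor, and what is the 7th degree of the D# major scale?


Reasoning:
Parallel keys share the same tonic but differ in mode
D# minor → parallel is D# major
D# major scale: D# E# F## G# A# B# C##
= D# major; 7th degree = C##


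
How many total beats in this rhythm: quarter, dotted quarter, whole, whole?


Step by step:
Beat values:
  quarter = 1 beat
  dotted quarter = 1.5 beats
  whole = 4 beats
  whole = 4 beats
Sum = 1 + 1.5 + 4 + 4
= 10.5 beats


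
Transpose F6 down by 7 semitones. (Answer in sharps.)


Working:
F6: chromatic position 5 in octave 6 → absolute = 6×12 + 5 = 77
Transpose down 7: 77 - 7 = 70
70 = 5×12 + 10 → A# in octave 5
Result = A#5


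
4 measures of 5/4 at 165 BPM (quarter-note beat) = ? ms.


Let's work it out.
Quarter-note beat duration = 60000 / 165 ms
Beats per measure (5/4) = 5
One measure = 5 × 60000 / 165 = 300000 / 165 ms
4 measures = 4 × 300000 / 165 = 1200000 / 165
= 7272.7 ms


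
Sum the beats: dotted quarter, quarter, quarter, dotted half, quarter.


Step by step:
Beat values:
  dotted quarter = 1.5 beats
  quarter = 1 beat
  quarter = 1 beat
  dotted half = 3 beats
  quarter = 1 beat
Sum = 1.5 + 1 + 1 + 3 + 1
= 7.5 beats


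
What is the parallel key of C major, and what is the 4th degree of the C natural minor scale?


Parallel keys share the same tonic but differ in mode
C major → parallel is C minor
C natural minor scale: C D Eb F G Ab Bb
= C minor; 4th degree = F


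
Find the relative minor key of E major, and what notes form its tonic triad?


Reasoning:
The relative minor shares the major's key signature and starts on its 6th degree
6th degree = a major 6th above the tonic; a major 6th above E is C#
→ relative minor of E major is C# minor
Tonic triad of C# minor = root + minor 3rd + perfect 5th = C# E G#
= C# minor; triad = C# E G#


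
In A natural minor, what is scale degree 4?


Working:
Natural minor scale pattern: W-H-W-W-H-W-W (2-1-2-2-1-2-2 semitones)
Starting from A:
  A + 2 semitones → B
  B + 1 semitone → C
  C + 2 semitones → D
  D + 2 semitones → E
  E + 1 semitone → F
  F + 2 semitones → G
  G + 2 semitones → A
Scale: A B C D E F G
Degree 4 = D


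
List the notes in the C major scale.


Working:
Major scale pattern: W-W-H-W-W-W-H (2-2-1-2-2-2-1 semitones)
Starting from C:
  C + 2 semitones → D
  D + 2 semitones → E
  E + 1 semitone → F
  F + 2 semitones → G
  G + 2 semitones → A
  A + 2 semitones → B
  B + 1 semitone → C
Scale = C D E F G A B


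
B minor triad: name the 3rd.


Minor triad = root + minor 3rd (3 semitones) + perfect 5th (7 semitones)
A triad on B stacks thirds, so the chord tones use letter names B-D-F
Root: B
Minor 3rd above B: D
Perfect 5th above B: F#
The 3rd = D


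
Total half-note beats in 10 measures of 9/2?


Time signature 9/2: the bottom number 2 means the half note gets one count
The top number 9 means 9 half-note beats per measure
Total = 9 × 10 measures
= 90 half-note beats


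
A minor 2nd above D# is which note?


Solution.
A 2nd spans 2 letter names, so from D we land on E
A minor 2nd = 1 semitone above D#
Spell E at that pitch: E
= E


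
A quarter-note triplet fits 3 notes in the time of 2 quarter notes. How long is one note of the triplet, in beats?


Triplet: 3 notes occupy the space of 2 quarter notes
Space = 2 × 1 = 2 beats
Each triplet note = 2 / 3 = 2/3 beats
= 2/3 beats


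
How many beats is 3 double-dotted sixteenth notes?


Working:
Base sixteenth note = 1/4 beats
Dot 1 adds half the previous value: +1/8
Dot 2 adds half the previous value: +1/16
One double-dotted sixteenth = 1/4 + 1/8 + 1/16 = 7/16
3 of them = 3 × 7/16 = 21/16
= 21/16 beats


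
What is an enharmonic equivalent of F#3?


Enharmonic notes sound the same pitch but are spelled with different letter names
F# and Gb name the same pitch class
= Gb3


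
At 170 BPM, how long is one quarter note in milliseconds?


Step by step:
One quarter-note beat = 60000 / BPM = 60000 / 170 ms
Duration = 60000 / 170
= 352.9 ms


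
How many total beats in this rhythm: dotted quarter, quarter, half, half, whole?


Step by step:
Beat values:
  dotted quarter = 1.5 beats
  quarter = 1 beat
  half = 2 beats
  half = 2 beats
  whole = 4 beats
Sum = 1.5 + 1 + 2 + 2 + 4
= 10.5 beats


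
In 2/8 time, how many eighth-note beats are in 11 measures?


Solution.
Time signature 2/8: the bottom number 8 means the eighth note gets one count
The top number 2 means 2 eighth-note beats per measure
Total = 2 × 11 measures
= 22 eighth-note beats


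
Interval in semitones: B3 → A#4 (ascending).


Solution.
Absolute semitone position = octave×12 + chromatic position
B3: 3×12 + 11 = 47
A#4: 4×12 + 10 = 58
Difference = 58 - 47 = 11
= 11 semitones


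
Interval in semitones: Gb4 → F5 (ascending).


Let's work it out.
Absolute semitone position = octave×12 + chromatic position
Gb4: 4×12 + 6 = 54
F5: 5×12 + 5 = 65
Difference = 65 - 54 = 11
= 11 semitones


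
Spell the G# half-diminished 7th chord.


Working:
Half-diminished 7th chord = root + minor 3rd + diminished 5th + minor 7th
Seventh chords stack in thirds, so the letter names are G-B-D-F
Root: G#
Minor 3rd above G#: B
Diminished 5th above G#: D
Minor 7th above G#: F#
Chord = G# B D F#


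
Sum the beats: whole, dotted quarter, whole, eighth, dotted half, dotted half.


Solution.
Beat values:
  whole = 4 beats
  dotted quarter = 1.5 beats
  whole = 4 beats
  eighth = 0.5 beats
  dotted half = 3 beats
  dotted half = 3 beats
Sum = 4 + 1.5 + 4 + 0.5 + 3 + 3
= 16 beats


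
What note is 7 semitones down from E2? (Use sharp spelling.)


Working:
E2: chromatic position 4 in octave 2 → absolute = 2×12 + 4 = 28
Transpose down 7: 28 - 7 = 21
21 = 1×12 + 9 → A in octave 1
Result = A1


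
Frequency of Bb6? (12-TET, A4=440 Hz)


Solution.
f = 440 × 2^(n/12) where n = semitones from A4
Bb6: 25 semitones from A4
f = 440 × 2^(25/12)
f = 1864.66 Hz


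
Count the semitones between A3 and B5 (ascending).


Working:
Absolute semitone position = octave×12 + chromatic position
A3: 3×12 + 9 = 45
B5: 5×12 + 11 = 71
Difference = 71 - 45 = 26
= 26 semitones


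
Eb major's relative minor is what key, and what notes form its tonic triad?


The relative minor shares the major's key signature and starts on its 6th degree
6th degree = a major 6th above the tonic; a major 6th above Eb is C
→ relative minor of Eb major is C minor
Tonic triad of C minor = root + minor 3rd + perfect 5th = C Eb G
= C minor; triad = C Eb G


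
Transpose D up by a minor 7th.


Let's work it out.
minor 7th: 7 letter names, 10 semitones
Letter: D + 6 → C
Pitch: D + 10 semitones, spelled as a C → C
= C


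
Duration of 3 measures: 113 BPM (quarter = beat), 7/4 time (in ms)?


Let's work it out.
Quarter-note beat duration = 60000 / 113 ms
Beats per measure (7/4) = 7
One measure = 7 × 60000 / 113 = 420000 / 113 ms
3 measures = 3 × 420000 / 113 = 1260000 / 113
= 11150.4 ms


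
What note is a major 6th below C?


A 6th spans 6 letter names, so from C we land on E
A major 6th = 9 semitones below C
Spell E at that pitch: Eb
= Eb


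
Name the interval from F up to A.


Letter names: F → A spans 3 letter names → a 3rd
Semitones: F → A = 4 half-steps
A 3rd of 4 semitones is a major 3rd
= major 3rd


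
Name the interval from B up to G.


Working:
Letter names: B → G spans 6 letter names → a 6th
Semitones: B → G = 8 half-steps
A 6th of 8 semitones is a minor 6th
= minor 6th


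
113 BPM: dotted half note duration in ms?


One quarter-note beat = 60000 / BPM = 60000 / 113 ms
Dotted half note = 3 × quarter note
Duration = 3 × 60000 / 113 = 180000 / 113
= 1592.9 ms


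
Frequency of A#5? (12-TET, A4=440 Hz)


Step by step:
f = 440 × 2^(n/12) where n = semitones from A4
A#5: 13 semitones from A4
f = 440 × 2^(13/12)
f = 932.33 Hz


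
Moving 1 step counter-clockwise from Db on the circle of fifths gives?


Solution.
Each counter-clockwise step moves down a perfect 5th (= up a perfect 4th)
From Db: Db → F#/Gb
= F#/Gb


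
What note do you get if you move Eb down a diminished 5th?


Solution.
diminished 5th: 5 letter names, 6 semitones
Letter: E - 4 → A
Pitch: Eb - 6 semitones, spelled as an A → A
= A


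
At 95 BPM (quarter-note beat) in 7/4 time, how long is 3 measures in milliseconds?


Quarter-note beat duration = 60000 / 95 ms
Beats per measure (7/4) = 7
One measure = 7 × 60000 / 95 = 420000 / 95 ms
3 measures = 3 × 420000 / 95 = 1260000 / 95
= 13263.2 ms


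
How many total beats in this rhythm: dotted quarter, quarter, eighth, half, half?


Let's work it out.
Beat values:
  dotted quarter = 1.5 beats
  quarter = 1 beat
  eighth = 0.5 beats
  half = 2 beats
  half = 2 beats
Sum = 1.5 + 1 + 0.5 + 2 + 2
= 7 beats


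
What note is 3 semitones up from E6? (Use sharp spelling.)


Let's work it out.
E6: chromatic position 4 in octave 6 → absolute = 6×12 + 4 = 76
Transpose up 3: 76 + 3 = 79
79 = 6×12 + 7 → G in octave 6
Result = G6


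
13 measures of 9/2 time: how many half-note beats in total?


Time signature 9/2: the bottom number 2 means the half note gets one count
The top number 9 means 9 half-note beats per measure
Total = 9 × 13 measures
= 117 half-note beats


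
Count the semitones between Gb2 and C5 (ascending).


Solution.
Absolute semitone position = octave×12 + chromatic position
Gb2: 2×12 + 6 = 30
C5: 5×12 + 0 = 60
Difference = 60 - 30 = 30
= 30 semitones


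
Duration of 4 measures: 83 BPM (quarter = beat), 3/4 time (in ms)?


Quarter-note beat duration = 60000 / 83 ms
Beats per measure (3/4) = 3
One measure = 3 × 60000 / 83 = 180000 / 83 ms
4 measures = 4 × 180000 / 83 = 720000 / 83
= 8674.7 ms


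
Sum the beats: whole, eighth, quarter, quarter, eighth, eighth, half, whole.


Beat values:
  whole = 4 beats
  eighth = 0.5 beats
  quarter = 1 beat
  quarter = 1 beat
  eighth = 0.5 beats
  eighth = 0.5 beats
  half = 2 beats
  whole = 4 beats
Sum = 4 + 0.5 + 1 + 1 + 0.5 + 0.5 + 2 + 4
= 13.5 beats


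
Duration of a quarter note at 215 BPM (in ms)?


Step by step:
One quarter-note beat = 60000 / BPM = 60000 / 215 ms
Duration = 60000 / 215
= 279.1 ms


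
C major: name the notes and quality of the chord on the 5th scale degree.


Solution.
C major scale: C D E F G A B
Diatonic triad on degree 5 stacks scale notes 5, 7, 2: G B D
G→B = 4 semitones; G→D = 7 semitones → major triad
= G B D (major)


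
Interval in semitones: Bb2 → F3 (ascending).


Absolute semitone position = octave×12 + chromatic position
Bb2: 2×12 + 10 = 34
F3: 3×12 + 5 = 41
Difference = 41 - 34 = 7
= 7 semitones


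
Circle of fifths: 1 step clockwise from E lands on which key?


Solution.
Each clockwise step on the circle of fifths moves up a perfect 5th
From E: E → B
= B


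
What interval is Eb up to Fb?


Step by step:
Letter names: E → F spans 2 letter names → a 2nd
Semitones: Eb → Fb = 1 half-step
A 2nd of 1 semitone is a minor 2nd
= minor 2nd


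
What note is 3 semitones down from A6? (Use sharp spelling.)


Solution.
A6: chromatic position 9 in octave 6 → absolute = 6×12 + 9 = 81
Transpose down 3: 81 - 3 = 78
78 = 6×12 + 6 → F# in octave 6
Result = F#6


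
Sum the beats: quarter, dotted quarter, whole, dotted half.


Beat values:
  quarter = 1 beat
  dotted quarter = 1.5 beats
  whole = 4 beats
  dotted half = 3 beats
Sum = 1 + 1.5 + 4 + 3
= 9.5 beats


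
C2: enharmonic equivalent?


Step by step:
Enharmonic notes sound the same pitch but are spelled with different letter names
C and Dbb name the same pitch class
= Dbb2


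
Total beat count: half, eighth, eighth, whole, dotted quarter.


Let's work it out.
Beat values:
  half = 2 beats
  eighth = 0.5 beats
  eighth = 0.5 beats
  whole = 4 beats
  dotted quarter = 1.5 beats
Sum = 2 + 0.5 + 0.5 + 4 + 1.5
= 8.5 beats


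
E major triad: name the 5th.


Let's work it out.
Major triad = root + major 3rd (4 semitones) + perfect 5th (7 semitones)
A triad on E stacks thirds, so the chord tones use letter names E-G-B
Root: E
Major 3rd above E: G#
Perfect 5th above E: B
The 5th = B


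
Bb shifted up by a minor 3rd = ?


minor 3rd: 3 letter names, 3 semitones
Letter: B + 2 → D
Pitch: Bb + 3 semitones, spelled as a D → Db
= Db


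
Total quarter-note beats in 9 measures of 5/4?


Let's work it out.
Time signature 5/4: the bottom number 4 means the quarter note gets one count
The top number 5 means 5 quarter-note beats per measure
Total = 5 × 9 measures
= 45 quarter-note beats


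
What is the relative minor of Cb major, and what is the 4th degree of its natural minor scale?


Let's work it out.
The relative minor shares the major's key signature and starts on its 6th degree
6th degree = a major 6th above the tonic; a major 6th above Cb is Ab
→ relative minor of Cb major is Ab minor
Ab natural minor scale: Ab Bb Cb Db Eb Fb Gb
= Ab minor; 4th degree = Db


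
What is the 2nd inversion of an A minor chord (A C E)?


Step by step:
Root position: A C E
2nd inversion: move root and 3rd up an octave
Bass note: E
Notes (bottom to top) = E A C


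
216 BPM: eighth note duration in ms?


One quarter-note beat = 60000 / BPM = 60000 / 216 ms
Eighth note = 1/2 × quarter note
Duration = 1/2 × 60000 / 216 = 30000 / 216
= 138.9 ms


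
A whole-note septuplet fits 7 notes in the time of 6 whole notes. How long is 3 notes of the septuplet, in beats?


Let's work it out.
Septuplet: 7 notes occupy the space of 6 whole notes
Space = 6 × 4 = 24 beats
Each septuplet note = 24 / 7 = 24/7 beats
3 notes = 3 × 24/7 = 72/7
= 72/7 beats


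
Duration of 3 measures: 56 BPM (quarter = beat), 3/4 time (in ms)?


Reasoning:
Quarter-note beat duration = 60000 / 56 ms
Beats per measure (3/4) = 3
One measure = 3 × 60000 / 56 = 180000 / 56 ms
3 measures = 3 × 180000 / 56 = 540000 / 56
= 9642.9 ms


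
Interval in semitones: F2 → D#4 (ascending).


Working:
Absolute semitone position = octave×12 + chromatic position
F2: 2×12 + 5 = 29
D#4: 4×12 + 3 = 51
Difference = 51 - 29 = 22
= 22 semitones


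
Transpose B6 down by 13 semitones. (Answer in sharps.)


Solution.
B6: chromatic position 11 in octave 6 → absolute = 6×12 + 11 = 83
Transpose down 13: 83 - 13 = 70
70 = 5×12 + 10 → A# in octave 5
Result = A#5


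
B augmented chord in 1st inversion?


Step by step:
Root position: B D# F##
1st inversion: move root up an octave
Bass note: D#
Notes (bottom to top) = D# F## B


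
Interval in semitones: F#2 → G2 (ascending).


Working:
Absolute semitone position = octave×12 + chromatic position
F#2: 2×12 + 6 = 30
G2: 2×12 + 7 = 31
Difference = 31 - 30 = 1
= 1 semitone


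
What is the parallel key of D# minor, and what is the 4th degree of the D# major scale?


Parallel keys share the same tonic but differ in mode
D# minor → parallel is D# major
D# major scale: D# E# F## G# A# B# C##
= D# major; 4th degree = G#


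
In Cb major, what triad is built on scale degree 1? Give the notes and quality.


Reasoning:
Cb major scale: Cb Db Eb Fb Gb Ab Bb
Diatonic triad on degree 1 stacks scale notes 1, 3, 5: Cb Eb Gb
Cb→Eb = 4 semitones; Cb→Gb = 7 semitones → major triad
= Cb Eb Gb (major)


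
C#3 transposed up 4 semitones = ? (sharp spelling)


Reasoning:
C#3: chromatic position 1 in octave 3 → absolute = 3×12 + 1 = 37
Transpose up 4: 37 + 4 = 41
41 = 3×12 + 5 → F in octave 3
Result = F3


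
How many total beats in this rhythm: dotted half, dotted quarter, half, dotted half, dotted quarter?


Reasoning:
Beat values:
  dotted half = 3 beats
  dotted quarter = 1.5 beats
  half = 2 beats
  dotted half = 3 beats
  dotted quarter = 1.5 beats
Sum = 3 + 1.5 + 2 + 3 + 1.5
= 11 beats


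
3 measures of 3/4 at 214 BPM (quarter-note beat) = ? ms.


Reasoning:
Quarter-note beat duration = 60000 / 214 ms
Beats per measure (3/4) = 3
One measure = 3 × 60000 / 214 = 180000 / 214 ms
3 measures = 3 × 180000 / 214 = 540000 / 214
= 2523.4 ms


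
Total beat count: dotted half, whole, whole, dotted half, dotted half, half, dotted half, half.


Solution.
Beat values:
  dotted half = 3 beats
  whole = 4 beats
  whole = 4 beats
  dotted half = 3 beats
  dotted half = 3 beats
  half = 2 beats
  dotted half = 3 beats
  half = 2 beats
Sum = 3 + 4 + 4 + 3 + 3 + 2 + 3 + 2
= 24 beats


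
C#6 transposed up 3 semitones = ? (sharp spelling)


Reasoning:
C#6: chromatic position 1 in octave 6 → absolute = 6×12 + 1 = 73
Transpose up 3: 73 + 3 = 76
76 = 6×12 + 4 → E in octave 6
Result = E6


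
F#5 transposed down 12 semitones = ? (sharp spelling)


F#5: chromatic position 6 in octave 5 → absolute = 5×12 + 6 = 66
Transpose down 12: 66 - 12 = 54
54 = 4×12 + 6 → F# in octave 4
Result = F#4


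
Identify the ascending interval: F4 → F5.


Solution.
Letter names: F → F spans 8 letter names → an octave
Semitones: F4 → F5 = 12 half-steps
An octave of 12 semitones is a perfect octave
= perfect octave


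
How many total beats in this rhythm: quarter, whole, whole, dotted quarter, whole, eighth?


Step by step:
Beat values:
  quarter = 1 beat
  whole = 4 beats
  whole = 4 beats
  dotted quarter = 1.5 beats
  whole = 4 beats
  eighth = 0.5 beats
Sum = 1 + 4 + 4 + 1.5 + 4 + 0.5
= 15 beats


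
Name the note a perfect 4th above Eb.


Working:
A 4th spans 4 letter names, so from E we land on A
A perfect 4th = 5 semitones above Eb
Spell A at that pitch: Ab
= Ab


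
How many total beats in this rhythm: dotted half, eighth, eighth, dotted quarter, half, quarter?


Let's work it out.
Beat values:
  dotted half = 3 beats
  eighth = 0.5 beats
  eighth = 0.5 beats
  dotted quarter = 1.5 beats
  half = 2 beats
  quarter = 1 beat
Sum = 3 + 0.5 + 0.5 + 1.5 + 2 + 1
= 8.5 beats


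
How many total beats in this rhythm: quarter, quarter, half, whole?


Let's work it out.
Beat values:
  quarter = 1 beat
  quarter = 1 beat
  half = 2 beats
  whole = 4 beats
Sum = 1 + 1 + 2 + 4
= 8 beats


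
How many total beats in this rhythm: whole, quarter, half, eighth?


Let's work it out.
Beat values:
  whole = 4 beats
  quarter = 1 beat
  half = 2 beats
  eighth = 0.5 beats
Sum = 4 + 1 + 2 + 0.5
= 7.5 beats


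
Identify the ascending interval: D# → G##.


Step by step:
Letter names: D → G spans 4 letter names → a 4th
Semitones: D# → G## = 6 half-steps
A 4th of 6 semitones is an augmented 4th
= augmented 4th


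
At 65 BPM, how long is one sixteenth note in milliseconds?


Let's work it out.
One quarter-note beat = 60000 / BPM = 60000 / 65 ms
Sixteenth note = 1/4 × quarter note
Duration = 1/4 × 60000 / 65 = 15000 / 65
= 230.8 ms


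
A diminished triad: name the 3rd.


Let's work it out.
Diminished triad = root + minor 3rd (3 semitones) + diminished 5th (6 semitones)
A triad on A stacks thirds, so the chord tones use letter names A-C-E
Root: A
Minor 3rd above A: C
Diminished 5th above A: Eb
The 3rd = C


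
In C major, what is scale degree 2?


Let's work it out.
Major scale pattern: W-W-H-W-W-W-H (2-2-1-2-2-2-1 semitones)
Starting from C:
  C + 2 semitones → D
  D + 2 semitones → E
  E + 1 semitone → F
  F + 2 semitones → G
  G + 2 semitones → A
  A + 2 semitones → B
  B + 1 semitone → C
Scale: C D E F G A B
Degree 2 = D


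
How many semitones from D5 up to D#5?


Working:
Absolute semitone position = octave×12 + chromatic position
D5: 5×12 + 2 = 62
D#5: 5×12 + 3 = 63
Difference = 63 - 62 = 1
= 1 semitone


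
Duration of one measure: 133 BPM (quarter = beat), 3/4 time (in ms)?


Working:
Quarter-note beat duration = 60000 / 133 ms
Beats per measure (3/4) = 3
One measure = 3 × 60000 / 133 = 180000 / 133 ms
= 1353.4 ms


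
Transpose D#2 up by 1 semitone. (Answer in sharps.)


Solution.
D#2: chromatic position 3 in octave 2 → absolute = 2×12 + 3 = 27
Transpose up 1: 27 + 1 = 28
28 = 2×12 + 4 → E in octave 2
Result = E2


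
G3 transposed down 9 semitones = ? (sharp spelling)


Step by step:
G3: chromatic position 7 in octave 3 → absolute = 3×12 + 7 = 43
Transpose down 9: 43 - 9 = 34
34 = 2×12 + 10 → A# in octave 2
Result = A#2


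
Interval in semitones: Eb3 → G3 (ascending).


Working:
Absolute semitone position = octave×12 + chromatic position
Eb3: 3×12 + 3 = 39
G3: 3×12 + 7 = 43
Difference = 43 - 39 = 4
= 4 semitones


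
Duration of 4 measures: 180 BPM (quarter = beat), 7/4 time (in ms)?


Quarter-note beat duration = 60000 / 180 ms
Beats per measure (7/4) = 7
One measure = 7 × 60000 / 180 = 420000 / 180 ms
4 measures = 4 × 420000 / 180 = 1680000 / 180
= 9333.3 ms


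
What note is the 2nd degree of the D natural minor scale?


Reasoning:
Natural minor scale pattern: W-H-W-W-H-W-W (2-1-2-2-1-2-2 semitones)
Starting from D:
  D + 2 semitones → E
  E + 1 semitone → F
  F + 2 semitones → G
  G + 2 semitones → A
  A + 1 semitone → Bb
  Bb + 2 semitones → C
  C + 2 semitones → D
Scale: D E F G A Bb C
Degree 2 = E


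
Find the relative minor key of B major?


Step by step:
The relative minor shares the major's key signature and starts on its 6th degree
6th degree = a major 6th above the tonic; a major 6th above B is G#
→ relative minor of B major is G# minor
= G# minor


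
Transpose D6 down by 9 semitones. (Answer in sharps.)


Step by step:
D6: chromatic position 2 in octave 6 → absolute = 6×12 + 2 = 74
Transpose down 9: 74 - 9 = 65
65 = 5×12 + 5 → F in octave 5
Result = F5


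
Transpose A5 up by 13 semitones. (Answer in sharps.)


Working:
A5: chromatic position 9 in octave 5 → absolute = 5×12 + 9 = 69
Transpose up 13: 69 + 13 = 82
82 = 6×12 + 10 → A# in octave 6
Result = A#6


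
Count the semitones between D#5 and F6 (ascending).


Working:
Absolute semitone position = octave×12 + chromatic position
D#5: 5×12 + 3 = 63
F6: 6×12 + 5 = 77
Difference = 77 - 63 = 14
= 14 semitones


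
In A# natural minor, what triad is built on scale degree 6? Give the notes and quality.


Solution.
A# natural minor scale: A# B# C# D# E# F# G#
Diatonic triad on degree 6 stacks scale notes 6, 1, 3: F# A# C#
F#→A# = 4 semitones; F#→C# = 7 semitones → major triad
= F# A# C# (major)


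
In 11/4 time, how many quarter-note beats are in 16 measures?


Working:
Time signature 11/4: the bottom number 4 means the quarter note gets one count
The top number 11 means 11 quarter-note beats per measure
Total = 11 × 16 measures
= 176 quarter-note beats


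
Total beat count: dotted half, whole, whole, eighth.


Step by step:
Beat values:
  dotted half = 3 beats
  whole = 4 beats
  whole = 4 beats
  eighth = 0.5 beats
Sum = 3 + 4 + 4 + 0.5
= 11.5 beats


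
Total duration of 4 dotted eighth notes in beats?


Step by step:
Base eighth note = 1/2 beats
Dot 1 adds half the previous value: +1/4
One dotted eighth = 1/2 + 1/4 = 3/4
4 of them = 4 × 3/4 = 3
= 3 beats


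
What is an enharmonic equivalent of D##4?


Enharmonic notes sound the same pitch but are spelled with different letter names
D## and E name the same pitch class
= E4


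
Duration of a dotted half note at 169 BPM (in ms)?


One quarter-note beat = 60000 / BPM = 60000 / 169 ms
Dotted half note = 3 × quarter note
Duration = 3 × 60000 / 169 = 180000 / 169
= 1065.1 ms


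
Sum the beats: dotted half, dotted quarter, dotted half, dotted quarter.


Working:
Beat values:
  dotted half = 3 beats
  dotted quarter = 1.5 beats
  dotted half = 3 beats
  dotted quarter = 1.5 beats
Sum = 3 + 1.5 + 3 + 1.5
= 9 beats


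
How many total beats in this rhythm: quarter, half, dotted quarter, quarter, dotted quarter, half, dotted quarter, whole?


Step by step:
Beat values:
  quarter = 1 beat
  half = 2 beats
  dotted quarter = 1.5 beats
  quarter = 1 beat
  dotted quarter = 1.5 beats
  half = 2 beats
  dotted quarter = 1.5 beats
  whole = 4 beats
Sum = 1 + 2 + 1.5 + 1 + 1.5 + 2 + 1.5 + 4
= 14.5 beats


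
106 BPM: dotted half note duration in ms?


Step by step:
One quarter-note beat = 60000 / BPM = 60000 / 106 ms
Dotted half note = 3 × quarter note
Duration = 3 × 60000 / 106 = 180000 / 106
= 1698.1 ms


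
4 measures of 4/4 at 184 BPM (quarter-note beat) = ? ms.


Let's work it out.
Quarter-note beat duration = 60000 / 184 ms
Beats per measure (4/4) = 4
One measure = 4 × 60000 / 184 = 240000 / 184 ms
4 measures = 4 × 240000 / 184 = 960000 / 184
= 5217.4 ms


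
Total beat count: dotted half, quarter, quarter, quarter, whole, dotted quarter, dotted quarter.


Reasoning:
Beat values:
  dotted half = 3 beats
  quarter = 1 beat
  quarter = 1 beat
  quarter = 1 beat
  whole = 4 beats
  dotted quarter = 1.5 beats
  dotted quarter = 1.5 beats
Sum = 3 + 1 + 1 + 1 + 4 + 1.5 + 1.5
= 13 beats


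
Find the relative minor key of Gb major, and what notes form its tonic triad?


Solution.
The relative minor shares the major's key signature and starts on its 6th degree
6th degree = a major 6th above the tonic; a major 6th above Gb is Eb
→ relative minor of Gb major is Eb minor
Tonic triad of Eb minor = root + minor 3rd + perfect 5th = Eb Gb Bb
= Eb minor; triad = Eb Gb Bb


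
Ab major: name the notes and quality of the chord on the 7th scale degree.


Solution.
Ab major scale: Ab Bb C Db Eb F G
Diatonic triad on degree 7 stacks scale notes 7, 2, 4: G Bb Db
G→Bb = 3 semitones; G→Db = 6 semitones → diminished triad
= G Bb Db (diminished)


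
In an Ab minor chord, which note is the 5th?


Let's work it out.
Minor triad = root + minor 3rd (3 semitones) + perfect 5th (7 semitones)
A triad on Ab stacks thirds, so the chord tones use letter names A-C-E
Root: Ab
Minor 3rd above Ab: Cb
Perfect 5th above Ab: Eb
The 5th = Eb


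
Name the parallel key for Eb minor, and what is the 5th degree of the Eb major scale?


Working:
Parallel keys share the same tonic but differ in mode
Eb minor → parallel is Eb major
Eb major scale: Eb F G Ab Bb C D
= Eb major; 5th degree = Bb


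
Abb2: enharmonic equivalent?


Working:
Enharmonic notes sound the same pitch but are spelled with different letter names
Abb and G name the same pitch class
= G2


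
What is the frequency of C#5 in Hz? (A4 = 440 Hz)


f = 440 × 2^(n/12) where n = semitones from A4
C#5: 4 semitones from A4
f = 440 × 2^(4/12)
f = 554.37 Hz


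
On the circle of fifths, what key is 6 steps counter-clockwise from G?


Let's work it out.
Each counter-clockwise step moves down a perfect 5th (= up a perfect 4th)
From G: G → C → F → Bb → Eb → Ab → Db
= Db


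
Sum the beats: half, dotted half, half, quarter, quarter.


Reasoning:
Beat values:
  half = 2 beats
  dotted half = 3 beats
  half = 2 beats
  quarter = 1 beat
  quarter = 1 beat
Sum = 2 + 3 + 2 + 1 + 1
= 9 beats


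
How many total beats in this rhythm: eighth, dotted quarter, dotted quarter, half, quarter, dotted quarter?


Let's work it out.
Beat values:
  eighth = 0.5 beats
  dotted quarter = 1.5 beats
  dotted quarter = 1.5 beats
  half = 2 beats
  quarter = 1 beat
  dotted quarter = 1.5 beats
Sum = 0.5 + 1.5 + 1.5 + 2 + 1 + 1.5
= 8 beats


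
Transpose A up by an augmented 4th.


Solution.
augmented 4th: 4 letter names, 6 semitones
Letter: A + 3 → D
Pitch: A + 6 semitones, spelled as a D → D#
= D#


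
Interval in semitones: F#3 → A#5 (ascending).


Working:
Absolute semitone position = octave×12 + chromatic position
F#3: 3×12 + 6 = 42
A#5: 5×12 + 10 = 70
Difference = 70 - 42 = 28
= 28 semitones


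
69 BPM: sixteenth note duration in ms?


One quarter-note beat = 60000 / BPM = 60000 / 69 ms
Sixteenth note = 1/4 × quarter note
Duration = 1/4 × 60000 / 69 = 15000 / 69
= 217.4 ms


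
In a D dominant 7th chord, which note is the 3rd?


Dominant 7th chord = root + major 3rd + perfect 5th + minor 7th
Seventh chords stack in thirds, so the letter names are D-F-A-C
Root: D
Major 3rd above D: F#
Perfect 5th above D: A
Minor 7th above D: C
The 3rd = F#


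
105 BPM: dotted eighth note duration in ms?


Let's work it out.
One quarter-note beat = 60000 / BPM = 60000 / 105 ms
Dotted eighth note = 3/4 × quarter note
Duration = 3/4 × 60000 / 105 = 45000 / 105
= 428.6 ms


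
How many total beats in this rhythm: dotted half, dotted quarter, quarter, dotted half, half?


Reasoning:
Beat values:
  dotted half = 3 beats
  dotted quarter = 1.5 beats
  quarter = 1 beat
  dotted half = 3 beats
  half = 2 beats
Sum = 3 + 1.5 + 1 + 3 + 2
= 10.5 beats


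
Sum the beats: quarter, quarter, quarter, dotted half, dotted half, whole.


Reasoning:
Beat values:
  quarter = 1 beat
  quarter = 1 beat
  quarter = 1 beat
  dotted half = 3 beats
  dotted half = 3 beats
  whole = 4 beats
Sum = 1 + 1 + 1 + 3 + 3 + 4
= 13 beats


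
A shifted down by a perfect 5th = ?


Working:
perfect 5th: 5 letter names, 7 semitones
Letter: A - 4 → D
Pitch: A - 7 semitones, spelled as a D → D
= D


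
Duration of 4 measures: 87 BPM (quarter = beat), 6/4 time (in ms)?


Quarter-note beat duration = 60000 / 87 ms
Beats per measure (6/4) = 6
One measure = 6 × 60000 / 87 = 360000 / 87 ms
4 measures = 4 × 360000 / 87 = 1440000 / 87
= 16551.7 ms


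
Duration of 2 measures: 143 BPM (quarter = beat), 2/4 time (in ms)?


Reasoning:
Quarter-note beat duration = 60000 / 143 ms
Beats per measure (2/4) = 2
One measure = 2 × 60000 / 143 = 120000 / 143 ms
2 measures = 2 × 120000 / 143 = 240000 / 143
= 1678.3 ms


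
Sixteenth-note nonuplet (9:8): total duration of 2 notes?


Working:
Nonuplet: 9 notes occupy the space of 8 sixteenth notes
Space = 8 × 1/4 = 2 beats
Each nonuplet note = 2 / 9 = 2/9 beats
2 notes = 2 × 2/9 = 4/9
= 4/9 beats


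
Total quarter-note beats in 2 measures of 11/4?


Solution.
Time signature 11/4: the bottom number 4 means the quarter note gets one count
The top number 11 means 11 quarter-note beats per measure
Total = 11 × 2 measures
= 22 quarter-note beats


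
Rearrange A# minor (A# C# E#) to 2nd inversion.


Root position: A# C# E#
2nd inversion: move root and 3rd up an octave
Bass note: E#
Notes (bottom to top) = E# A# C#


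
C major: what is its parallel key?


Solution.
Parallel keys share the same tonic but differ in mode
C major → parallel is C minor
= C minor


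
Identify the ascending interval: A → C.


Step by step:
Letter names: A → C spans 3 letter names → a 3rd
Semitones: A → C = 3 half-steps
A 3rd of 3 semitones is a minor 3rd
= minor 3rd


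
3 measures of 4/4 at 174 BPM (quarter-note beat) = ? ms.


Let's work it out.
Quarter-note beat duration = 60000 / 174 ms
Beats per measure (4/4) = 4
One measure = 4 × 60000 / 174 = 240000 / 174 ms
3 measures = 3 × 240000 / 174 = 720000 / 174
= 4137.9 ms


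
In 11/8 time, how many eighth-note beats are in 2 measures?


Step by step:
Time signature 11/8: the bottom number 8 means the eighth note gets one count
The top number 11 means 11 eighth-note beats per measure
Total = 11 × 2 measures
= 22 eighth-note beats


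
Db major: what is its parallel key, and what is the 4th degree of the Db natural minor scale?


Let's work it out.
Parallel keys share the same tonic but differ in mode
Db major → parallel is Db minor
Db natural minor scale: Db Eb Fb Gb Ab Bbb Cb
= Db minor; 4th degree = Gb


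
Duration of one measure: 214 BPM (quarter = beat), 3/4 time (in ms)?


Let's work it out.
Quarter-note beat duration = 60000 / 214 ms
Beats per measure (3/4) = 3
One measure = 3 × 60000 / 214 = 180000 / 214 ms
= 841.1 ms


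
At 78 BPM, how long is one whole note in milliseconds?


Reasoning:
One quarter-note beat = 60000 / BPM = 60000 / 78 ms
Whole note = 4 × quarter note
Duration = 4 × 60000 / 78 = 240000 / 78
= 3076.9 ms


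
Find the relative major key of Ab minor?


The relative major shares the key signature and is a minor 3rd above the minor tonic
A minor 3rd above Ab is Cb
→ relative major of Ab minor is Cb major
= Cb major


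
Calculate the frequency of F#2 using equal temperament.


Let's work it out.
f = 440 × 2^(n/12) where n = semitones from A4
F#2: -27 semitones from A4
f = 440 × 2^(-27/12)
f = 92.50 Hz


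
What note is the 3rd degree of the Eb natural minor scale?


Reasoning:
Natural minor scale pattern: W-H-W-W-H-W-W (2-1-2-2-1-2-2 semitones)
Starting from Eb:
  Eb + 2 semitones → F
  F + 1 semitone → Gb
  Gb + 2 semitones → Ab
  Ab + 2 semitones → Bb
  Bb + 1 semitone → Cb
  Cb + 2 semitones → Db
  Db + 2 semitones → Eb
Scale: Eb F Gb Ab Bb Cb Db
Degree 3 = Gb


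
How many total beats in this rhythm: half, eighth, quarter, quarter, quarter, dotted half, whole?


Beat values:
  half = 2 beats
  eighth = 0.5 beats
  quarter = 1 beat
  quarter = 1 beat
  quarter = 1 beat
  dotted half = 3 beats
  whole = 4 beats
Sum = 2 + 0.5 + 1 + 1 + 1 + 3 + 4
= 12.5 beats


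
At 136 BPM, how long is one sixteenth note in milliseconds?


One quarter-note beat = 60000 / BPM = 60000 / 136 ms
Sixteenth note = 1/4 × quarter note
Duration = 1/4 × 60000 / 136 = 15000 / 136
= 110.3 ms


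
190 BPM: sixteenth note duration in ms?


Step by step:
One quarter-note beat = 60000 / BPM = 60000 / 190 ms
Sixteenth note = 1/4 × quarter note
Duration = 1/4 × 60000 / 190 = 15000 / 190
= 78.9 ms


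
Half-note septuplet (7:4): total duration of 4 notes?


Septuplet: 7 notes occupy the space of 4 half notes
Space = 4 × 2 = 8 beats
Each septuplet note = 8 / 7 = 8/7 beats
4 notes = 4 × 8/7 = 32/7
= 32/7 beats


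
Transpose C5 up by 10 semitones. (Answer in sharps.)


Let's work it out.
C5: chromatic position 0 in octave 5 → absolute = 5×12 + 0 = 60
Transpose up 10: 60 + 10 = 70
70 = 5×12 + 10 → A# in octave 5
Result = A#5


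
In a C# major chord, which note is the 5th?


Let's work it out.
Major triad = root + major 3rd (4 semitones) + perfect 5th (7 semitones)
A triad on C# stacks thirds, so the chord tones use letter names C-E-G
Root: C#
Major 3rd above C#: E#
Perfect 5th above C#: G#
The 5th = G#


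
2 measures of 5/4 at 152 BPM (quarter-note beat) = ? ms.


Solution.
Quarter-note beat duration = 60000 / 152 ms
Beats per measure (5/4) = 5
One measure = 5 × 60000 / 152 = 300000 / 152 ms
2 measures = 2 × 300000 / 152 = 600000 / 152
= 3947.4 ms


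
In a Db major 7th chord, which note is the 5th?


Major 7th chord = root + major 3rd + perfect 5th + major 7th
Seventh chords stack in thirds, so the letter names are D-F-A-C
Root: Db
Major 3rd above Db: F
Perfect 5th above Db: Ab
Major 7th above Db: C
The 5th = Ab


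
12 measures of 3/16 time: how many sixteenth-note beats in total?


Time signature 3/16: the bottom number 16 means the sixteenth note gets one count
The top number 3 means 3 sixteenth-note beats per measure
Total = 3 × 12 measures
= 36 sixteenth-note beats


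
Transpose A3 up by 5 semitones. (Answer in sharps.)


Solution.
A3: chromatic position 9 in octave 3 → absolute = 3×12 + 9 = 45
Transpose up 5: 45 + 5 = 50
50 = 4×12 + 2 → D in octave 4
Result = D4


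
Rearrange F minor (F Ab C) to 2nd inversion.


Let's work it out.
Root position: F Ab C
2nd inversion: move root and 3rd up an octave
Bass note: C
Notes (bottom to top) = C F Ab


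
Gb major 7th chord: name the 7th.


Reasoning:
Major 7th chord = root + major 3rd + perfect 5th + major 7th
Seventh chords stack in thirds, so the letter names are G-B-D-F
Root: Gb
Major 3rd above Gb: Bb
Perfect 5th above Gb: Db
Major 7th above Gb: F
The 7th = F


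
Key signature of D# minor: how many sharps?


Let's work it out.
Sharp minor keys follow the circle of fifths: A(0), E(1), B(2), F#(3), C#(4), G#(5), D#(6), A#(7)
D# minor has 6 sharps
Order of sharps: F# C# G# D# A# E# B# → first 6: F#, C#, G#, D#, A#, E#
= 6 sharps


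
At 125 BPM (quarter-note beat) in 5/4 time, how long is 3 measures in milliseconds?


Working:
Quarter-note beat duration = 60000 / 125 ms
Beats per measure (5/4) = 5
One measure = 5 × 60000 / 125 = 300000 / 125 ms
3 measures = 3 × 300000 / 125 = 900000 / 125
= 7200.0 ms


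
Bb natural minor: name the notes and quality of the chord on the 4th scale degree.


Step by step:
Bb natural minor scale: Bb C Db Eb F Gb Ab
Diatonic triad on degree 4 stacks scale notes 4, 6, 1: Eb Gb Bb
Eb→Gb = 3 semitones; Eb→Bb = 7 semitones → minor triad
= Eb Gb Bb (minor)
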